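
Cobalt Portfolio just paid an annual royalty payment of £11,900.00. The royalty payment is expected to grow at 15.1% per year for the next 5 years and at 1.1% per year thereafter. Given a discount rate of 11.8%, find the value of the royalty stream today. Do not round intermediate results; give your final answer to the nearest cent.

D_1 = 13696.90000
D_2 = 15765.13190
D_3 = 18145.66682
D_4 = 20885.66251
D_5 = 24039.39754
Terminal value at year 5: TV = D_5×(1+g_2)/(r−g_2) = 24303.83092/0.107 = 227138.60671
P_0 = D_1/(1+r)^1 + D_2/(1+r)^2 + D_3/(1+r)^3 + D_4/(1+r)^4 + D_5/(1+r)^5 + TV/(1+r)^5
    = 12251.25224 + 12612.87238 + 12985.16647 + 13368.44956 + 13763.04601 + 130041.49082 = 195022.27748

£195022.28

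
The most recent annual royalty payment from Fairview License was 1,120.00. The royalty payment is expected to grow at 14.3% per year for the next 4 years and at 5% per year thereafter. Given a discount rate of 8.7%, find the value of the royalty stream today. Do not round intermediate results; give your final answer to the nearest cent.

43944.78

D_1 = 1280.16000
D_2 = 1463.22288
D_3 = 1672.46375
D_4 = 1911.62607
Terminal value at year 4: TV = D_4×(1+g_2)/(r−g_2) = 2007.20737/0.037 = 54248.84789
P_0 = D_1/(1+r)^1 + D_2/(1+r)^2 + D_3/(1+r)^3 + D_4/(1+r)^4 + TV/(1+r)^4
    = 1177.70009 + 1238.37277 + 1302.17119 + 1369.25636 + 38857.27518 = 43944.77559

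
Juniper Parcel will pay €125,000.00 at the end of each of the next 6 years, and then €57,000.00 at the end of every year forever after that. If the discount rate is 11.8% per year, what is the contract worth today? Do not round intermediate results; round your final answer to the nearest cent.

PV of 6-year annuity: €125,000.00 × [1 − (1+0.118)^−6] / 0.118 = 516850.21170
Perpetuity value at year 6: €57,000.00 / 0.118 = 483050.84746
PV of perpetuity: 483050.84746 / (1+0.118)^6 = 247367.15092
Total PV = 516850.21170 + 247367.15092 = 764217.36262

€764217.36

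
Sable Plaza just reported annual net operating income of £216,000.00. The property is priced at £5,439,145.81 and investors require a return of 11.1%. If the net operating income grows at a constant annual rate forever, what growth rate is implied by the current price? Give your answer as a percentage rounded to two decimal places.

P = D₀(1+g)/(r−g) ⇒ P(r−g) = D₀(1+g) ⇒ g(P+D₀) = P·r − D₀
g = (P·r − D₀)/(P + D₀) = (£5,439,145.81×0.111 − £216,000.00) / (£5,439,145.81 + £216,000.00) = 0.068565

6.86%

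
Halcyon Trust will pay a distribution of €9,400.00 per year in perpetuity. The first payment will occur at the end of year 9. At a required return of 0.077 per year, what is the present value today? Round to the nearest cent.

€67439.06

Value at end of year 8: C / r = €9,400.00 / 0.077 = €122,077.9221
Discount to today: PV = €122,077.9221 / (1 + 0.077)^8 = €122,077.9221 / 1.810196 = €67,439.06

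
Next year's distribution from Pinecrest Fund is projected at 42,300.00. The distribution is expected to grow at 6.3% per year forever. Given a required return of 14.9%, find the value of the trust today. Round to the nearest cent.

491860.47

Growing perpetuity: P = D₁ / (r − g) = 42,300.0000 / (0.149 − 0.063) = 491,860.47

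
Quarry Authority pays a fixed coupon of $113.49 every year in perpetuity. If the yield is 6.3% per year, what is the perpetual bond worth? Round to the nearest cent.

$1801.43

Level perpetuity: PV = C / r = $113.49 / 0.063 = $1,801.43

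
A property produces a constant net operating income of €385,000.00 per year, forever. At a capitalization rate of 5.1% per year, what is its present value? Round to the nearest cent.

€7549019.61

Level perpetuity: PV = C / r = €385,000.00 / 0.051 = €7,549,019.61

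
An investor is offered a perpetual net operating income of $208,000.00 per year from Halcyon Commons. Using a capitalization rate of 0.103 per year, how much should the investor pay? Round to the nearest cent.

Level perpetuity: PV = C / r = $208,000.00 / 0.103 = $2,019,417.48

$2019417.48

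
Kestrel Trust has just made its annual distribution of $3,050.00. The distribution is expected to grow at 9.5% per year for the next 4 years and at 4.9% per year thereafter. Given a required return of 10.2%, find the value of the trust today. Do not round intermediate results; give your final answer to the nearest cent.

D_1 = 3339.75000
D_2 = 3657.02625
D_3 = 4004.44374
D_4 = 4384.86590
Terminal value at year 4: TV = D_4×(1+g_2)/(r−g_2) = 4599.72433/0.053 = 86787.25148
P_0 = D_1/(1+r)^1 + D_2/(1+r)^2 + D_3/(1+r)^3 + D_4/(1+r)^4 + TV/(1+r)^4
    = 3030.62613 + 3011.37533 + 2992.24681 + 2973.23980 + 58847.70854 = 70855.19662

$70855.20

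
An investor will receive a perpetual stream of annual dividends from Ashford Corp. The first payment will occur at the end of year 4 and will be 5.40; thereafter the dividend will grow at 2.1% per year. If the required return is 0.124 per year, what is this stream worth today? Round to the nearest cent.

36.92

Value at end of year 3: C₁ / (r − g) = 5.40 / (0.124 − 0.021) = 52.4272
Discount to today: PV = 52.4272 / (1 + 0.124)^3 = 52.4272 / 1.420035 = 36.92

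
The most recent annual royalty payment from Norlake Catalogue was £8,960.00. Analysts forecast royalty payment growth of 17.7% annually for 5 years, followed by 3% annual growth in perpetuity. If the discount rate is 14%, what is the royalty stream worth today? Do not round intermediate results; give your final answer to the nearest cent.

£147781.70

D_1 = 10545.92000
D_2 = 12412.54784
D_3 = 14609.56881
D_4 = 17195.46249
D_5 = 20239.05935
Terminal value at year 5: TV = D_5×(1+g_2)/(r−g_2) = 20846.23113/0.11 = 189511.19207
P_0 = D_1/(1+r)^1 + D_2/(1+r)^2 + D_3/(1+r)^3 + D_4/(1+r)^4 + D_5/(1+r)^5 + TV/(1+r)^5
    = 9250.80702 + 9551.05251 + 9861.04281 + 10181.09420 + 10511.53322 + 98426.17470 = 147781.70446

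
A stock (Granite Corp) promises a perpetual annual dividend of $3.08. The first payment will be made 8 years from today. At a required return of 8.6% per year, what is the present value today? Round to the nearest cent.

$20.10

Value at end of year 7: C / r = $3.08 / 0.086 = $35.8140
Discount to today: PV = $35.8140 / (1 + 0.086)^7 = $35.8140 / 1.781594 = $20.10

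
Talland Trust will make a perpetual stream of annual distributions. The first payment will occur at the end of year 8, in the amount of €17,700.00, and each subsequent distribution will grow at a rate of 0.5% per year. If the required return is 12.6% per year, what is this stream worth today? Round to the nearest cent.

Value at end of year 7: C₁ / (r − g) = €17,700.00 / (0.126 − 0.005) = €146,280.9917
Discount to today: PV = €146,280.9917 / (1 + 0.126)^7 = €146,280.9917 / 2.294926 = €63,741.04

€63741.04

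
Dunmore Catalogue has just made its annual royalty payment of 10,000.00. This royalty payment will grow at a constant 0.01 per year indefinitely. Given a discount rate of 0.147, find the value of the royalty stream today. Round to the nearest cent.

D₁ = D₀ × (1 + g) = 10,000.00 × 1.01 = 10,100.0000
Growing perpetuity: P = D₁ / (r − g) = 10,100.0000 / (0.147 − 0.01) = 73,722.63

73722.63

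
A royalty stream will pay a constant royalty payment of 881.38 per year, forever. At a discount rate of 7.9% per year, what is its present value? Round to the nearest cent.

11156.71

Level perpetuity: PV = C / r = 881.38 / 0.079 = 11,156.71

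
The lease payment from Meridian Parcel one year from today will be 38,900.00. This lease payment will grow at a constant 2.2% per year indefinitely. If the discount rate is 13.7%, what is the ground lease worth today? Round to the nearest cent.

Growing perpetuity: P = D₁ / (r − g) = 38,900.0000 / (0.137 − 0.022) = 338,260.87

338260.87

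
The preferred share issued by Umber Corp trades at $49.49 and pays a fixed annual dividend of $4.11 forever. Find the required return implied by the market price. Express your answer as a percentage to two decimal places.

P = C/r ⇒ r = C/P = $4.11/$49.49 = 0.083047

8.30%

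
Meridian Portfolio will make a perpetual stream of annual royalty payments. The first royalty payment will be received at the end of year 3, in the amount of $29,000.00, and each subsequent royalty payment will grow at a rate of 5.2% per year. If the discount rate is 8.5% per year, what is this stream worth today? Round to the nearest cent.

Value at end of year 2: C₁ / (r − g) = $29,000.00 / (0.085 − 0.052) = $878,787.8788
Discount to today: PV = $878,787.8788 / (1 + 0.085)^2 = $878,787.8788 / 1.177225 = $746,491.01

$746491.01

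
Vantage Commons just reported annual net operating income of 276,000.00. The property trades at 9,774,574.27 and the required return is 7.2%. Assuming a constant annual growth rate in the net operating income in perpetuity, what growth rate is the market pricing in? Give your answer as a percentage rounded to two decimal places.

4.26%

P = D₀(1+g)/(r−g) ⇒ P(r−g) = D₀(1+g) ⇒ g(P+D₀) = P·r − D₀
g = (P·r − D₀)/(P + D₀) = (9,774,574.27×0.072 − 276,000.00) / (9,774,574.27 + 276,000.00) = 0.042562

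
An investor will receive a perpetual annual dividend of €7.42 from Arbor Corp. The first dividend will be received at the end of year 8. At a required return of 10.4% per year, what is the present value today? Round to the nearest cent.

Value at end of year 7: C / r = €7.42 / 0.104 = €71.3462
Discount to today: PV = €71.3462 / (1 + 0.104)^7 = €71.3462 / 1.998865 = €35.69

€35.69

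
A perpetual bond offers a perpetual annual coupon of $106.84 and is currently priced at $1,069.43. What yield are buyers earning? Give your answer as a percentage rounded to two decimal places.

P = C/r ⇒ r = C/P = $106.84/$1,069.43 = 0.099904

9.99%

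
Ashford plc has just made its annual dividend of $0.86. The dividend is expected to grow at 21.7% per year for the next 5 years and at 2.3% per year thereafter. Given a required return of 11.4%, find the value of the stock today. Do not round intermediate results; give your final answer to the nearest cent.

D_1 = 1.04662
D_2 = 1.27374
D_3 = 1.55014
D_4 = 1.88652
D_5 = 2.29589
Terminal value at year 5: TV = D_5×(1+g_2)/(r−g_2) = 2.34870/0.091 = 25.80986
P_0 = D_1/(1+r)^1 + D_2/(1+r)^2 + D_3/(1+r)^3 + D_4/(1+r)^4 + D_5/(1+r)^5 + TV/(1+r)^5
    = 0.93952 + 1.02638 + 1.12128 + 1.22495 + 1.33821 + 15.04387 = 20.69422

$20.69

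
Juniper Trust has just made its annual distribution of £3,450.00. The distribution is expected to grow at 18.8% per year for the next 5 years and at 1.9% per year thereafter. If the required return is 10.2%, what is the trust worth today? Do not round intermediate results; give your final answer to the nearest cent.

£83406.36

D_1 = 4098.60000
D_2 = 4869.13680
D_3 = 5784.53452
D_4 = 6872.02701
D_5 = 8163.96809
Terminal value at year 5: TV = D_5×(1+g_2)/(r−g_2) = 8319.08348/0.083 = 100229.92143
P_0 = D_1/(1+r)^1 + D_2/(1+r)^2 + D_3/(1+r)^3 + D_4/(1+r)^4 + D_5/(1+r)^5 + TV/(1+r)^5
    = 3719.23775 + 4009.48679 + 4322.38685 + 4659.70561 + 5023.34870 + 61672.19663 = 83406.36233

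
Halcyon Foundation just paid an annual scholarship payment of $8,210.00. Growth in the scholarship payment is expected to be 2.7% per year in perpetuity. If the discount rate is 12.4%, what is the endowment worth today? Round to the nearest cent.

$86924.43

D₁ = D₀ × (1 + g) = $8,210.00 × 1.027 = $8,431.6700
Growing perpetuity: P = D₁ / (r − g) = $8,431.6700 / (0.124 − 0.027) = $86,924.43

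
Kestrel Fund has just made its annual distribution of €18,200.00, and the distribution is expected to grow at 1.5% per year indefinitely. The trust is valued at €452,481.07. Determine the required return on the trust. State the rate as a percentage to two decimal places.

5.58%

D₁ = €18,200.00 × 1.015 = €18,473.0000
P = D₁/(r − g) ⇒ r = D₁/P + g = €18,473.0000/€452,481.07 + 0.015 = 0.040826 + 0.015 = 0.055826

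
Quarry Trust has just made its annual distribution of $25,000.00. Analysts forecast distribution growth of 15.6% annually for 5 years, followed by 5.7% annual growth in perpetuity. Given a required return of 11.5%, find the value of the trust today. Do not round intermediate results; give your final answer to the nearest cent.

D_1 = 28900.00000
D_2 = 33408.40000
D_3 = 38620.11040
D_4 = 44644.84762
D_5 = 51609.44385
Terminal value at year 5: TV = D_5×(1+g_2)/(r−g_2) = 54551.18215/0.058 = 940537.62329
P_0 = D_1/(1+r)^1 + D_2/(1+r)^2 + D_3/(1+r)^3 + D_4/(1+r)^4 + D_5/(1+r)^5 + TV/(1+r)^5
    = 25919.28251 + 26872.36824 + 27860.50016 + 28884.96698 + 29947.10478 + 545760.16821 = 685244.39089

$685244.39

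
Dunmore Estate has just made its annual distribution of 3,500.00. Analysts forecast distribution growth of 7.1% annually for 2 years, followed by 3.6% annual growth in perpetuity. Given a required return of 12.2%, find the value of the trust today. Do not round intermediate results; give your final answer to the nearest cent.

44946.88

D_1 = 3748.50000
D_2 = 4014.64350
Terminal value at year 2: TV = D_2×(1+g_2)/(r−g_2) = 4159.17067/0.086 = 48362.44960
P_0 = D_1/(1+r)^1 + D_2/(1+r)^2 + TV/(1+r)^2
    = 3340.90909 + 3189.04959 + 38416.92293 = 44946.88161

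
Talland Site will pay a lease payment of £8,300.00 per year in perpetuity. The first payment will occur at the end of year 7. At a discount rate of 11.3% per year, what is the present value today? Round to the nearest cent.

Value at end of year 6: C / r = £8,300.00 / 0.113 = £73,451.3274
Discount to today: PV = £73,451.3274 / (1 + 0.113)^6 = £73,451.3274 / 1.900951 = £38,639.25

£38639.25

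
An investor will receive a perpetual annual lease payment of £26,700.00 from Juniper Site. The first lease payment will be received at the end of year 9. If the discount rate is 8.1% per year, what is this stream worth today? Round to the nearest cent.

Value at end of year 8: C / r = £26,700.00 / 0.081 = £329,629.6296
Discount to today: PV = £329,629.6296 / (1 + 0.081)^8 = £329,629.6296 / 1.864685 = £176,774.94

£176774.94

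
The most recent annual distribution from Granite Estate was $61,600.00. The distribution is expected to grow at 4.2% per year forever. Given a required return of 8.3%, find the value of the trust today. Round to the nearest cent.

D₁ = D₀ × (1 + g) = $61,600.00 × 1.042 = $64,187.2000
Growing perpetuity: P = D₁ / (r − g) = $64,187.2000 / (0.083 − 0.042) = $1,565,541.46

$1565541.46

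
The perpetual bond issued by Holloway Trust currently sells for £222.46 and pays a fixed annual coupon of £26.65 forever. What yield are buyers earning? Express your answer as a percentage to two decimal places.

11.98%

P = C/r ⇒ r = C/P = £26.65/£222.46 = 0.119797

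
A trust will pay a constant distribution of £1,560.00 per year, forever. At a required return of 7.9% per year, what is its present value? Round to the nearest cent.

£19746.84

Level perpetuity: PV = C / r = £1,560.00 / 0.079 = £19,746.84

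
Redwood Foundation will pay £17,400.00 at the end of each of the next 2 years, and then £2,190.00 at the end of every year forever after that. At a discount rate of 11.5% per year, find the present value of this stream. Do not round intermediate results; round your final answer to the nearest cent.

PV of 2-year annuity: £17,400.00 × [1 − (1+0.115)^−2] / 0.115 = 29601.23871
Perpetuity value at year 2: £2,190.00 / 0.115 = 19043.47826
PV of perpetuity: 19043.47826 / (1+0.115)^2 = 15317.80511
Total PV = 29601.23871 + 15317.80511 = 44919.04383

£44919.04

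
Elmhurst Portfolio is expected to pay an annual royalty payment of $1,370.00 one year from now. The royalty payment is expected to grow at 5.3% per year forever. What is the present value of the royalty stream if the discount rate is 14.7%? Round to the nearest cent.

$14574.47

Growing perpetuity: P = D₁ / (r − g) = $1,370.0000 / (0.147 − 0.053) = $14,574.47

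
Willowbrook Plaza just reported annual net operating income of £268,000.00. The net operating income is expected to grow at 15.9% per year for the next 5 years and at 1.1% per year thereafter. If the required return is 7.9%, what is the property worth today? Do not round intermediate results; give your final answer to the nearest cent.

£7366740.97

D_1 = 310612.00000
D_2 = 359999.30800
D_3 = 417239.19797
D_4 = 483580.23045
D_5 = 560469.48709
Terminal value at year 5: TV = D_5×(1+g_2)/(r−g_2) = 566634.65145/0.068 = 8332862.52131
P_0 = D_1/(1+r)^1 + D_2/(1+r)^2 + D_3/(1+r)^3 + D_4/(1+r)^4 + D_5/(1+r)^5 + TV/(1+r)^5
    = 287870.25023 + 309213.73496 + 332139.68380 + 356765.42495 + 383216.98565 + 5697534.88957 = 7366740.96915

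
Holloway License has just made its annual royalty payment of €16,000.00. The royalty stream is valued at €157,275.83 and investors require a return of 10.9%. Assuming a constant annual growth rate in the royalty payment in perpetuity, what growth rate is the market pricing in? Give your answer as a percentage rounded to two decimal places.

P = D₀(1+g)/(r−g) ⇒ P(r−g) = D₀(1+g) ⇒ g(P+D₀) = P·r − D₀
g = (P·r − D₀)/(P + D₀) = (€157,275.83×0.109 − €16,000.00) / (€157,275.83 + €16,000.00) = 0.006597

0.66%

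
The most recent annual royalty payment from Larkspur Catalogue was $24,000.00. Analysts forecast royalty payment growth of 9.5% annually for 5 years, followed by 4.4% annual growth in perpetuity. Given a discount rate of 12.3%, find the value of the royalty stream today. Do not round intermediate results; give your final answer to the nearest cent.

D_1 = 26280.00000
D_2 = 28776.60000
D_3 = 31510.37700
D_4 = 34503.86282
D_5 = 37781.72978
Terminal value at year 5: TV = D_5×(1+g_2)/(r−g_2) = 39444.12589/0.079 = 499292.73282
P_0 = D_1/(1+r)^1 + D_2/(1+r)^2 + D_3/(1+r)^3 + D_4/(1+r)^4 + D_5/(1+r)^5 + TV/(1+r)^5
    = 23401.60285 + 22818.12566 + 22249.19644 + 21694.45245 + 21153.54001 + 279548.04774 = 390864.96516

$390864.97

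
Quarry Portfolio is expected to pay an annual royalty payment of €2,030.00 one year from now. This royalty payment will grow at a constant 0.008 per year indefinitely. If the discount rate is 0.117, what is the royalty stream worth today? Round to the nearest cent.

Growing perpetuity: P = D₁ / (r − g) = €2,030.0000 / (0.117 − 0.008) = €18,623.85

€18623.85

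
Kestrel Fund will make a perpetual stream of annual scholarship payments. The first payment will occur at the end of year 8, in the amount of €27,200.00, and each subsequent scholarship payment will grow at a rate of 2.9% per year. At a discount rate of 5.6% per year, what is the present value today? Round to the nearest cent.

€687951.33

Value at end of year 7: C₁ / (r − g) = €27,200.00 / (0.056 − 0.029) = €1,007,407.4074
Discount to today: PV = €1,007,407.4074 / (1 + 0.056)^7 = €1,007,407.4074 / 1.464359 = €687,951.33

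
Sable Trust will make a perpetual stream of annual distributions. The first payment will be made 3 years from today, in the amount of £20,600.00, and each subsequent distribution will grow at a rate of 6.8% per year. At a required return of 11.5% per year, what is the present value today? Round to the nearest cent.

Value at end of year 2: C₁ / (r − g) = £20,600.00 / (0.115 − 0.068) = £438,297.8723
Discount to today: PV = £438,297.8723 / (1 + 0.115)^2 = £438,297.8723 / 1.243225 = £352,549.11

£352549.11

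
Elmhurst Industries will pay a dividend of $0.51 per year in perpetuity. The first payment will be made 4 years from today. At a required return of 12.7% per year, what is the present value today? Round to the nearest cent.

$2.81

Value at end of year 3: C / r = $0.51 / 0.127 = $4.0157
Discount to today: PV = $4.0157 / (1 + 0.127)^3 = $4.0157 / 1.431435 = $2.81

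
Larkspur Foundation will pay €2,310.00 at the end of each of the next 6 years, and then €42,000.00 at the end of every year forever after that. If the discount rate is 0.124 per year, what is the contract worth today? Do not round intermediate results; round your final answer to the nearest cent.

€177359.96

PV of 6-year annuity: €2,310.00 × [1 − (1+0.124)^−6] / 0.124 = 9390.72447
Perpetuity value at year 6: €42,000.00 / 0.124 = 338709.67742
PV of perpetuity: 338709.67742 / (1+0.124)^6 = 167969.23251
Total PV = 9390.72447 + 167969.23251 = 177359.95698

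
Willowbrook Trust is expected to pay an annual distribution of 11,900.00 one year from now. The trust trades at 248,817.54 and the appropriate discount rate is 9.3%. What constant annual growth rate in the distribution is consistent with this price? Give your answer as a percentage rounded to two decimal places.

4.52%

P = D₁/(r−g) ⇒ g = r − D₁/P = 0.093 − 11,900.00/248,817.54 = 0.045174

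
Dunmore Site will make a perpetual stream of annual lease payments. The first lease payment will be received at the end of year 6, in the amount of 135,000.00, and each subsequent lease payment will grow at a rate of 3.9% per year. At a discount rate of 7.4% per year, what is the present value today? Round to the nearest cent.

2699257.50

Value at end of year 5: C₁ / (r − g) = 135,000.00 / (0.074 − 0.039) = 3,857,142.8571
Discount to today: PV = 3,857,142.8571 / (1 + 0.074)^5 = 3,857,142.8571 / 1.428964 = 2,699,257.50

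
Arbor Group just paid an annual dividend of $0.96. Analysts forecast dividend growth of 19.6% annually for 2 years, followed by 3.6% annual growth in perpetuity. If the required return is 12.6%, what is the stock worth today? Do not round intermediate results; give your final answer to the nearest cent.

D_1 = 1.14816
D_2 = 1.37320
Terminal value at year 2: TV = D_2×(1+g_2)/(r−g_2) = 1.42263/0.09 = 15.80705
P_0 = D_1/(1+r)^1 + D_2/(1+r)^2 + TV/(1+r)^2
    = 1.01968 + 1.08307 + 12.46735 = 14.57010

$14.57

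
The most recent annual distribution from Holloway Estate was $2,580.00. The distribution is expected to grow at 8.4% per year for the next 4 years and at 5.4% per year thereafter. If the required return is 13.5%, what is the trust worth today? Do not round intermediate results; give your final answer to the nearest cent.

D_1 = 2796.72000
D_2 = 3031.64448
D_3 = 3286.30262
D_4 = 3562.35204
Terminal value at year 4: TV = D_4×(1+g_2)/(r−g_2) = 3754.71905/0.081 = 46354.55612
P_0 = D_1/(1+r)^1 + D_2/(1+r)^2 + D_3/(1+r)^3 + D_4/(1+r)^4 + TV/(1+r)^4
    = 2464.07048 + 2353.35014 + 2247.60489 + 2146.61119 + 27932.44682 = 37144.08352

$37144.08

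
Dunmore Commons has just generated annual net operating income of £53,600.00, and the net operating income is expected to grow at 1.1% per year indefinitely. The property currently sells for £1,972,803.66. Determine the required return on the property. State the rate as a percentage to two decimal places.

3.85%

D₁ = £53,600.00 × 1.011 = £54,189.6000
P = D₁/(r − g) ⇒ r = D₁/P + g = £54,189.6000/£1,972,803.66 + 0.011 = 0.027468 + 0.011 = 0.038468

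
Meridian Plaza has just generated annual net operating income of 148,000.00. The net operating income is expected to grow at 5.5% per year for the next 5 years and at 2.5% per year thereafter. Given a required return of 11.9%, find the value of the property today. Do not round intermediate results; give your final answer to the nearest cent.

D_1 = 156140.00000
D_2 = 164727.70000
D_3 = 173787.72350
D_4 = 183346.04829
D_5 = 193430.08095
Terminal value at year 5: TV = D_5×(1+g_2)/(r−g_2) = 198265.83297/0.094 = 2109210.98907
P_0 = D_1/(1+r)^1 + D_2/(1+r)^2 + D_3/(1+r)^3 + D_4/(1+r)^4 + D_5/(1+r)^5 + TV/(1+r)^5
    = 139535.29937 + 131554.72819 + 124030.59717 + 116936.80073 + 110248.72634 + 1202180.26058 = 1824486.41238

1824486.41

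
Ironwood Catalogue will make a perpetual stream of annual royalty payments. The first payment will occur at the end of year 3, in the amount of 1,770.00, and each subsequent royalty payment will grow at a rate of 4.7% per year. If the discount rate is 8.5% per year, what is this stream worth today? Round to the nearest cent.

Value at end of year 2: C₁ / (r − g) = 1,770.00 / (0.085 − 0.047) = 46,578.9474
Discount to today: PV = 46,578.9474 / (1 + 0.085)^2 = 46,578.9474 / 1.177225 = 39,566.73

39566.73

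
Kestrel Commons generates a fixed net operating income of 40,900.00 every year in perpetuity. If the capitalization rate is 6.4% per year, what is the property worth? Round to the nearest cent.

639062.50

Level perpetuity: PV = C / r = 40,900.00 / 0.064 = 639,062.50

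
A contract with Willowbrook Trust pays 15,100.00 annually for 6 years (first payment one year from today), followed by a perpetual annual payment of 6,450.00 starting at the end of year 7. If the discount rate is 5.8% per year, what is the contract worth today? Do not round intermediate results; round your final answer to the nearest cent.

PV of 6-year annuity: 15,100.00 × [1 − (1+0.058)^−6] / 0.058 = 74720.47689
Perpetuity value at year 6: 6,450.00 / 0.058 = 111206.89655
PV of perpetuity: 111206.89655 / (1+0.058)^6 = 79289.87166
Total PV = 74720.47689 + 79289.87166 = 154010.34854

154010.35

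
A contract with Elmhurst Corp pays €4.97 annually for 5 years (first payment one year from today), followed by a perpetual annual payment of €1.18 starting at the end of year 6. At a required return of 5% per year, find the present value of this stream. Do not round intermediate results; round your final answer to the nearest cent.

€40.01

PV of 5-year annuity: €4.97 × [1 − (1+0.05)^−5] / 0.05 = 21.51750
Perpetuity value at year 5: €1.18 / 0.05 = 23.60000
PV of perpetuity: 23.60000 / (1+0.05)^5 = 18.49122
Total PV = 21.51750 + 18.49122 = 40.00872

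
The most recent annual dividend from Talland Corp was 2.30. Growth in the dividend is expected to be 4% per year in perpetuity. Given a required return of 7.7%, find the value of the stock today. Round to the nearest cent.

D₁ = D₀ × (1 + g) = 2.30 × 1.04 = 2.3920
Growing perpetuity: P = D₁ / (r − g) = 2.3920 / (0.077 − 0.04) = 64.65

64.65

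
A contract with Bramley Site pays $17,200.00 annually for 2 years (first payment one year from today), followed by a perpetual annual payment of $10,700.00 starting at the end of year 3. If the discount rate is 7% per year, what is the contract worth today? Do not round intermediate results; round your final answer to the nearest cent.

PV of 2-year annuity: $17,200.00 × [1 − (1+0.07)^−2] / 0.07 = 31097.91248
Perpetuity value at year 2: $10,700.00 / 0.07 = 152857.14286
PV of perpetuity: 152857.14286 / (1+0.07)^2 = 133511.34846
Total PV = 31097.91248 + 133511.34846 = 164609.26095

$164609.26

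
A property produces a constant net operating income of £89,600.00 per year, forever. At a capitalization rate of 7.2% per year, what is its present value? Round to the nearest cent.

Level perpetuity: PV = C / r = £89,600.00 / 0.072 = £1,244,444.44

£1244444.44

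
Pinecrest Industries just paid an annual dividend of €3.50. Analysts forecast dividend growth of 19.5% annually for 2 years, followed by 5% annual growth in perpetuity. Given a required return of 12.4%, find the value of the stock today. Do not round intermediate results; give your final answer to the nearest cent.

€63.81

D_1 = 4.18250
D_2 = 4.99809
Terminal value at year 2: TV = D_2×(1+g_2)/(r−g_2) = 5.24799/0.074 = 70.91881
P_0 = D_1/(1+r)^1 + D_2/(1+r)^2 + TV/(1+r)^2
    = 3.72109 + 3.95614 + 56.13436 = 63.81159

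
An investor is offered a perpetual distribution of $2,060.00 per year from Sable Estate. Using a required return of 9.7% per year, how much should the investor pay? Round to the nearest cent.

Level perpetuity: PV = C / r = $2,060.00 / 0.097 = $21,237.11

$21237.11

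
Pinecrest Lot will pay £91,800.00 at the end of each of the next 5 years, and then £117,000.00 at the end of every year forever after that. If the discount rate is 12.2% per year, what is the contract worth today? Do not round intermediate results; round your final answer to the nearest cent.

PV of 5-year annuity: £91,800.00 × [1 − (1+0.122)^−5] / 0.122 = 329285.41655
Perpetuity value at year 5: £117,000.00 / 0.122 = 959016.39344
PV of perpetuity: 959016.39344 / (1+0.122)^5 = 539338.90176
Total PV = 329285.41655 + 539338.90176 = 868624.31831

£868624.32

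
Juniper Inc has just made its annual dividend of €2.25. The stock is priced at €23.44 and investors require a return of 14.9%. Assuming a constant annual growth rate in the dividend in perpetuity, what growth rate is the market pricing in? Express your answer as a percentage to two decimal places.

P = D₀(1+g)/(r−g) ⇒ P(r−g) = D₀(1+g) ⇒ g(P+D₀) = P·r − D₀
g = (P·r − D₀)/(P + D₀) = (€23.44×0.149 − €2.25) / (€23.44 + €2.25) = 0.048367

4.84%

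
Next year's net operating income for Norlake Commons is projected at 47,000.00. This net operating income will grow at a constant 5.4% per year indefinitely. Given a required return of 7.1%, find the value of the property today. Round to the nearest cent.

2764705.88

Growing perpetuity: P = D₁ / (r − g) = 47,000.0000 / (0.071 − 0.054) = 2,764,705.88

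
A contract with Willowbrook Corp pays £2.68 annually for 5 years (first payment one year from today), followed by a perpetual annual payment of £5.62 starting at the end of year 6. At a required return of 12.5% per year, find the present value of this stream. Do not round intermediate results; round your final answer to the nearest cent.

PV of 5-year annuity: £2.68 × [1 − (1+0.125)^−5] / 0.125 = 9.54232
Perpetuity value at year 5: £5.62 / 0.125 = 44.96000
PV of perpetuity: 44.96000 / (1+0.125)^5 = 24.94961
Total PV = 9.54232 + 24.94961 = 34.49193

£34.49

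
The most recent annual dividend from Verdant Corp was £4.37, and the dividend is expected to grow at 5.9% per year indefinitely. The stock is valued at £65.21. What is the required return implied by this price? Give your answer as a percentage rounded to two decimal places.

13.00%

D₁ = £4.37 × 1.059 = £4.6278
P = D₁/(r − g) ⇒ r = D₁/P + g = £4.6278/£65.21 + 0.059 = 0.070968 + 0.059 = 0.129968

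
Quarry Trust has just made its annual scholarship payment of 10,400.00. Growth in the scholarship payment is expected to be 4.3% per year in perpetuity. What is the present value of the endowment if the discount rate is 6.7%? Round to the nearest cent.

D₁ = D₀ × (1 + g) = 10,400.00 × 1.043 = 10,847.2000
Growing perpetuity: P = D₁ / (r − g) = 10,847.2000 / (0.067 − 0.043) = 451,966.67

451966.67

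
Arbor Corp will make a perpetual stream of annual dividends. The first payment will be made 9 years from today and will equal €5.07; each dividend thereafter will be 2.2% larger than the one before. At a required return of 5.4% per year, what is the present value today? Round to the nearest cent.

Value at end of year 8: C₁ / (r − g) = €5.07 / (0.054 − 0.022) = €158.4375
Discount to today: PV = €158.4375 / (1 + 0.054)^8 = €158.4375 / 1.523088 = €104.02

€104.02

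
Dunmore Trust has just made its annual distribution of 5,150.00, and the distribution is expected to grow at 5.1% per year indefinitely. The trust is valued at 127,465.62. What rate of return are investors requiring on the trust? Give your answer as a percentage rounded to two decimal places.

9.35%

D₁ = 5,150.00 × 1.051 = 5,412.6500
P = D₁/(r − g) ⇒ r = D₁/P + g = 5,412.6500/127,465.62 + 0.051 = 0.042464 + 0.051 = 0.093464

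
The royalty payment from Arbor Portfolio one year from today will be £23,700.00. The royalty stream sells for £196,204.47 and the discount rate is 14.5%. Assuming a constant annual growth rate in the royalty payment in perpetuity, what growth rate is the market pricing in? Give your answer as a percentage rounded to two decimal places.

P = D₁/(r−g) ⇒ g = r − D₁/P = 0.145 − £23,700.00/£196,204.47 = 0.024208

2.42%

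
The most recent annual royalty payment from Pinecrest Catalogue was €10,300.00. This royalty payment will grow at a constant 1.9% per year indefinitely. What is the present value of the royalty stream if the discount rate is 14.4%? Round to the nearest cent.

€83965.60

D₁ = D₀ × (1 + g) = €10,300.00 × 1.019 = €10,495.7000
Growing perpetuity: P = D₁ / (r − g) = €10,495.7000 / (0.144 − 0.019) = €83,965.60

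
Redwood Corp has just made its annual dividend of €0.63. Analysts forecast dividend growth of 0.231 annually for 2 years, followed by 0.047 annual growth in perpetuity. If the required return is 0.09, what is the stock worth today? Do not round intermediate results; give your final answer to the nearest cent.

€21.08

D_1 = 0.77553
D_2 = 0.95468
Terminal value at year 2: TV = D_2×(1+g_2)/(r−g_2) = 0.99955/0.043 = 23.24529
P_0 = D_1/(1+r)^1 + D_2/(1+r)^2 + TV/(1+r)^2
    = 0.71150 + 0.80353 + 19.56509 = 21.08012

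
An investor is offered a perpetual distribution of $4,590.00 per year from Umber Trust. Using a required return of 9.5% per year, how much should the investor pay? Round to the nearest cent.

$48315.79

Level perpetuity: PV = C / r = $4,590.00 / 0.095 = $48,315.79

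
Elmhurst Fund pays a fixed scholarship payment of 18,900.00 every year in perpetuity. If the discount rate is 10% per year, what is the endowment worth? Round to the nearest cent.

Level perpetuity: PV = C / r = 18,900.00 / 0.1 = 189,000.00

189000.00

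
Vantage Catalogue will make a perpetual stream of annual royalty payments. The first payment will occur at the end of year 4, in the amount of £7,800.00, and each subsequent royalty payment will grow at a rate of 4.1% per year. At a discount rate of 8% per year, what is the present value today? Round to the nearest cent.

£158766.45

Value at end of year 3: C₁ / (r − g) = £7,800.00 / (0.08 − 0.041) = £200,000.0000
Discount to today: PV = £200,000.0000 / (1 + 0.08)^3 = £200,000.0000 / 1.259712 = £158,766.45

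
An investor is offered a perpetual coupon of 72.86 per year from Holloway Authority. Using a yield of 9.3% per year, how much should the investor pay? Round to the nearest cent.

Level perpetuity: PV = C / r = 72.86 / 0.093 = 783.44

783.44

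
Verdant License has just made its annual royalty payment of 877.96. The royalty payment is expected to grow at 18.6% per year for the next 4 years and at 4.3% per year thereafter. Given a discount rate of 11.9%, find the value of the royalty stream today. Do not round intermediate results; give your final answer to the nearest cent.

D_1 = 1041.26056
D_2 = 1234.93502
D_3 = 1464.63294
D_4 = 1737.05467
Terminal value at year 4: TV = D_4×(1+g_2)/(r−g_2) = 1811.74802/0.076 = 23838.78968
P_0 = D_1/(1+r)^1 + D_2/(1+r)^2 + D_3/(1+r)^3 + D_4/(1+r)^4 + TV/(1+r)^4
    = 930.52776 + 986.24300 + 1045.29419 + 1107.88107 + 15204.20988 = 19274.15590

19274.16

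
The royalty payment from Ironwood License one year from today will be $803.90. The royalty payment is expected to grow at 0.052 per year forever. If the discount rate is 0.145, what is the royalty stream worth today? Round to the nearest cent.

Growing perpetuity: P = D₁ / (r − g) = $803.9000 / (0.145 − 0.052) = $8,644.09

$8644.09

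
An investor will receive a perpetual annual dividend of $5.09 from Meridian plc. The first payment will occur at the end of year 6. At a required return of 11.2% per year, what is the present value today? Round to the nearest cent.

$26.73

Value at end of year 5: C / r = $5.09 / 0.112 = $45.4464
Discount to today: PV = $45.4464 / (1 + 0.112)^5 = $45.4464 / 1.700294 = $26.73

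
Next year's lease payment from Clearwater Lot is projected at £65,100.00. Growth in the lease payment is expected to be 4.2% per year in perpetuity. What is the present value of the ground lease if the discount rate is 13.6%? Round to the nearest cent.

£692553.19

Growing perpetuity: P = D₁ / (r − g) = £65,100.0000 / (0.136 − 0.042) = £692,553.19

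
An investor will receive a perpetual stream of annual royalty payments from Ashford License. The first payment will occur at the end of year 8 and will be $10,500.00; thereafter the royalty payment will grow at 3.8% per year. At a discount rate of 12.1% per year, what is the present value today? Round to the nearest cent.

Value at end of year 7: C₁ / (r − g) = $10,500.00 / (0.121 − 0.038) = $126,506.0241
Discount to today: PV = $126,506.0241 / (1 + 0.121)^7 = $126,506.0241 / 2.224535 = $56,868.52

$56868.52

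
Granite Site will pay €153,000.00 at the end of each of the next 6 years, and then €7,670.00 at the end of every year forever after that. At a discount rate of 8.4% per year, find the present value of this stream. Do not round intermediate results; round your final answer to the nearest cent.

PV of 6-year annuity: €153,000.00 × [1 − (1+0.084)^−6] / 0.084 = 698799.06808
Perpetuity value at year 6: €7,670.00 / 0.084 = 91309.52381
PV of perpetuity: 91309.52381 / (1+0.084)^6 = 56278.22412
Total PV = 698799.06808 + 56278.22412 = 755077.29220

€755077.29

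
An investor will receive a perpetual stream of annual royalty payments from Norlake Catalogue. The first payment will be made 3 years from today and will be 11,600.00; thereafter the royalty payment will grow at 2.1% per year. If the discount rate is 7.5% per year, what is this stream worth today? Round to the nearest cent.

Value at end of year 2: C₁ / (r − g) = 11,600.00 / (0.075 − 0.021) = 214,814.8148
Discount to today: PV = 214,814.8148 / (1 + 0.075)^2 = 214,814.8148 / 1.155625 = 185,886.26

185886.26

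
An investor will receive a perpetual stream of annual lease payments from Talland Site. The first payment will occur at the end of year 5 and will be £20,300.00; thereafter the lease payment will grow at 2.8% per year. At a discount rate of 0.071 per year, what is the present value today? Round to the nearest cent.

£358814.26

Value at end of year 4: C₁ / (r − g) = £20,300.00 / (0.071 − 0.028) = £472,093.0233
Discount to today: PV = £472,093.0233 / (1 + 0.071)^4 = £472,093.0233 / 1.315703 = £358,814.26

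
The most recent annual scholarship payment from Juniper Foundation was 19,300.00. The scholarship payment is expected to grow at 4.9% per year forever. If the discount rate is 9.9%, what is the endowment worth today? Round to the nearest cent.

404914.00

D₁ = D₀ × (1 + g) = 19,300.00 × 1.049 = 20,245.7000
Growing perpetuity: P = D₁ / (r − g) = 20,245.7000 / (0.099 − 0.049) = 404,914.00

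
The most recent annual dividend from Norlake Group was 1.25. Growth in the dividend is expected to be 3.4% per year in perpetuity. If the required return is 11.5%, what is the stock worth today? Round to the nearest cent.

D₁ = D₀ × (1 + g) = 1.25 × 1.034 = 1.2925
Growing perpetuity: P = D₁ / (r − g) = 1.2925 / (0.115 − 0.034) = 15.96

15.96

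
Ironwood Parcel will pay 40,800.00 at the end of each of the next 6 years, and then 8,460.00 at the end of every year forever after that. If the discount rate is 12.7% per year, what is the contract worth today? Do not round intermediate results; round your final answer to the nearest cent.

196982.26

PV of 6-year annuity: 40,800.00 × [1 − (1+0.127)^−6] / 0.127 = 164471.79717
Perpetuity value at year 6: 8,460.00 / 0.127 = 66614.17323
PV of perpetuity: 66614.17323 / (1+0.127)^6 = 32510.46234
Total PV = 164471.79717 + 32510.46234 = 196982.25952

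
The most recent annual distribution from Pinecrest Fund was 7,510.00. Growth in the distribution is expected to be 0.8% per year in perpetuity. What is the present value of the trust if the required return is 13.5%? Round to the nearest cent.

59606.93

D₁ = D₀ × (1 + g) = 7,510.00 × 1.008 = 7,570.0800
Growing perpetuity: P = D₁ / (r − g) = 7,570.0800 / (0.135 − 0.008) = 59,606.93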